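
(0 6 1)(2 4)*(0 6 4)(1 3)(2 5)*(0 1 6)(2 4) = (0 2 1)(3 6)(4 5)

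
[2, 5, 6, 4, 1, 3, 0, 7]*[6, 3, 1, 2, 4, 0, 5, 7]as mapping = [0→1, 1→0, 2→5, 3→4, 4→3, 5→2, 6→6, 7→7]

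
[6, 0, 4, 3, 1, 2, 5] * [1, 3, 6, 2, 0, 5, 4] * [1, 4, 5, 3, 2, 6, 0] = [2, 4, 1, 5, 3, 0, 6]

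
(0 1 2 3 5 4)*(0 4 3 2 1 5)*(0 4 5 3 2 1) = (0 3 4 5 2 1)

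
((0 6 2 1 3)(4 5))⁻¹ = (0 3 1 2 6)(4 5)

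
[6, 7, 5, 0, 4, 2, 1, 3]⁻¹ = [3, 6, 5, 7, 4, 2, 0, 1]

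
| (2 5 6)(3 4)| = 6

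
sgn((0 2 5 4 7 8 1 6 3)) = 1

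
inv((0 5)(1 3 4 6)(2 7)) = (0 5)(1 6 4 3)(2 7)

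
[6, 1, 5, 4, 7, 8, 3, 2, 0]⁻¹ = [8, 1, 7, 6, 3, 2, 0, 4, 5]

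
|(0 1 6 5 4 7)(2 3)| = 6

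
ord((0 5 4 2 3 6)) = 6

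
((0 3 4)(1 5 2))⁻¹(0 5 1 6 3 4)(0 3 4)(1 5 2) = (0 3 2 5 6 4)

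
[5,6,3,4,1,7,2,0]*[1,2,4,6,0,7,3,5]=[7,3,6,0,2,5,4,1]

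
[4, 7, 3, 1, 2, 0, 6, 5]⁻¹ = [5, 3, 4, 2, 0, 7, 6, 1]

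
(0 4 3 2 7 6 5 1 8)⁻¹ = (0 8 1 5 6 7 2 3 4)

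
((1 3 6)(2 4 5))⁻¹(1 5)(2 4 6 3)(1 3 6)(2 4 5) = (1 6 4 5)(2 3)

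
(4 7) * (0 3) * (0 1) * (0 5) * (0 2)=(0 3 1 5 2)(4 7)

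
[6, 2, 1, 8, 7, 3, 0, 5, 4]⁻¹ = [6, 2, 1, 5, 8, 7, 0, 4, 3]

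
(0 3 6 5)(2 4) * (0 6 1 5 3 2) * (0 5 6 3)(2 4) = (0 4 5 3 1 6)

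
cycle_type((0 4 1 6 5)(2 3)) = 2.5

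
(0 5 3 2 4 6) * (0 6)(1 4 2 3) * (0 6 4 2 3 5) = (1 2 3 5)(4 6)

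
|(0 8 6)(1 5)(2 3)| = 6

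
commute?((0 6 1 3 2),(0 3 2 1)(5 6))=no:(0 6 1 3 2)*(0 3 2 1)(5 6)=(0 5 6)(1 2 3),(0 3 2 1)(5 6)*(0 6 1 3 2)=(0 2 3)(1 6 5)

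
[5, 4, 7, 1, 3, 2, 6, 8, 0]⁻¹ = [8, 3, 5, 4, 1, 0, 6, 2, 7]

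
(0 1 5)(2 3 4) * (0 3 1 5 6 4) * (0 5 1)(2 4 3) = (0 1 6 3 5 2)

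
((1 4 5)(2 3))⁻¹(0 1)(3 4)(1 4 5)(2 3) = (0 4)(2 5)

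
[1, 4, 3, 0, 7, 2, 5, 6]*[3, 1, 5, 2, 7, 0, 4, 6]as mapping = [0→1, 1→7, 2→2, 3→3, 4→6, 5→5, 6→0, 7→4]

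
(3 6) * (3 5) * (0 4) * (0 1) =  (0 4 1) (3 6 5) 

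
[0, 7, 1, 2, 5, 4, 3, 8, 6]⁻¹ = [0, 2, 3, 6, 5, 4, 8, 1, 7]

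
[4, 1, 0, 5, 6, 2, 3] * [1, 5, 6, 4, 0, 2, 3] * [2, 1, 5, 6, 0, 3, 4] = [2, 3, 1, 5, 6, 4, 0]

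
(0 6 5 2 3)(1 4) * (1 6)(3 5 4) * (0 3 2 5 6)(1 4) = (0 4)(1 2 6)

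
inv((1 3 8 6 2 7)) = (1 7 2 6 8 3)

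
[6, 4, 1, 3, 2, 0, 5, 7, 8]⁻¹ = [5, 2, 4, 3, 1, 6, 0, 7, 8]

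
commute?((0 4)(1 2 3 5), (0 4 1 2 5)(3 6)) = no:(0 4)(1 2 3 5) * (0 4 1 2 5)(3 6) = (0 1 5 2 6 3), (0 4 1 2 5)(3 6) * (0 4)(1 2 3 5) = (1 3 6 5 4 2)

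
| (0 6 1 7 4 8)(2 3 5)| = 6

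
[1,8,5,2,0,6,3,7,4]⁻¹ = [4,0,3,6,8,2,5,7,1]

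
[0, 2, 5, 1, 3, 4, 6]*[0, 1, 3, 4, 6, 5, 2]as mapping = [0→0, 1→3, 2→5, 3→1, 4→4, 5→6, 6→2]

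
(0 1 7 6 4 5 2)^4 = (0 4 1 5 7 2 6)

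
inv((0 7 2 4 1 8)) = (0 8 1 4 2 7)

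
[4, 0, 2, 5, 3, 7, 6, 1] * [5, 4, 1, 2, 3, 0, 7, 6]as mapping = [0→3, 1→5, 2→1, 3→0, 4→2, 5→6, 6→7, 7→4]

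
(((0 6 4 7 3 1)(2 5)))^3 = (0 7)(1 4)(2 5)(3 6)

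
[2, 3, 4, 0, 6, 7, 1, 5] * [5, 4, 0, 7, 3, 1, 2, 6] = [0, 7, 3, 5, 2, 6, 4, 1] 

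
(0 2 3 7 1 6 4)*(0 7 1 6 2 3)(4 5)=(0 3 1 2)(4 7 6 5)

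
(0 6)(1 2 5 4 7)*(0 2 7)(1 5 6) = (0 1 7 5 4)(2 6)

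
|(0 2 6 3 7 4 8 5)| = 8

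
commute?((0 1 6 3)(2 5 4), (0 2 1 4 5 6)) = no:(0 1 6 3)(2 5 4) * (0 2 1 4 5 6) = (0 4 1)(2 6 3), (0 2 1 4 5 6) * (0 1 6 3)(2 5 4) = (0 5 3)(1 2 6)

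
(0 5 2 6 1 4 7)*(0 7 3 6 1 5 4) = (0 4 3 6 5 2 1)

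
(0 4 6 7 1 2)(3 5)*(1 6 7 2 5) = (0 4 7 6 2)(1 5 3)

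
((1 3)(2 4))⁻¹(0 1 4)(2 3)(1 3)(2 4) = (0 3 2)(1 4)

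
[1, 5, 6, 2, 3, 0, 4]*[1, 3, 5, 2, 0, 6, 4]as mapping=[0→3, 1→6, 2→4, 3→5, 4→2, 5→1, 6→0]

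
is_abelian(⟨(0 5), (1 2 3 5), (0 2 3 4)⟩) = no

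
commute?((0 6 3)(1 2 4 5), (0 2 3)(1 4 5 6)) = no:(0 6 3)(1 2 4 5)*(0 2 3)(1 4 5 6) = (0 1 3 2 5 4 6), (0 2 3)(1 4 5 6)*(0 6 3)(1 2 4 5) = (0 4 1 5 3 6 2)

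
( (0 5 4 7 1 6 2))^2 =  (0 4 1 2 5 7 6)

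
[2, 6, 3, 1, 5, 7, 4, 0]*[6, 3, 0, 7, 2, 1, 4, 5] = [0, 4, 7, 3, 1, 5, 2, 6]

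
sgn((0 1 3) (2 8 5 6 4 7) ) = -1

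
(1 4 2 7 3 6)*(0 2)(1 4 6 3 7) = (0 2 1 6 4)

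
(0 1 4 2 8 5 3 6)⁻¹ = (0 6 3 5 8 2 4 1)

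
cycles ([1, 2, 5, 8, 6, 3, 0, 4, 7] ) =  (0 1 2 5 3 8 7 4 6)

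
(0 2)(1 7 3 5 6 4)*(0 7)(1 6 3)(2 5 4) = (0 5 3 4 6 2 7 1)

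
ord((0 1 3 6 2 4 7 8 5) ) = 9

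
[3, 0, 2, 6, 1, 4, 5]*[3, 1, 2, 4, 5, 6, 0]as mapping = [0→4, 1→3, 2→2, 3→0, 4→1, 5→5, 6→6]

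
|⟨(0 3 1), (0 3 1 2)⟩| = 24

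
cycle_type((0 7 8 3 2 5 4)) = 7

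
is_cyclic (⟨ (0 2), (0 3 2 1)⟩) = no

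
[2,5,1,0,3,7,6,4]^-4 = [5,4,7,1,2,3,6,0]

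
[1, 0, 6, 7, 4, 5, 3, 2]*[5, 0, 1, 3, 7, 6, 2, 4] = [0, 5, 2, 4, 7, 6, 3, 1]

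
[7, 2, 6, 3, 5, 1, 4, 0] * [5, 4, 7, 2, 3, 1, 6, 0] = [0, 7, 6, 2, 1, 4, 3, 5]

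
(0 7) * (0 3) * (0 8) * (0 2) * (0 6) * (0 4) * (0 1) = (0 7 3 8 2 6 4 1)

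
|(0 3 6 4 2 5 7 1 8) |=9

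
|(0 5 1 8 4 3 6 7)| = 8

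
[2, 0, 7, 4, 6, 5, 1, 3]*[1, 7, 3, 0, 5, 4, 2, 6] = [3, 1, 6, 5, 2, 4, 7, 0]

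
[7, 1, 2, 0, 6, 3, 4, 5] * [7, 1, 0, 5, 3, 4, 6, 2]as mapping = [0→2, 1→1, 2→0, 3→7, 4→6, 5→5, 6→3, 7→4]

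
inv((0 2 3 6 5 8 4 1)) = (0 1 4 8 5 6 3 2)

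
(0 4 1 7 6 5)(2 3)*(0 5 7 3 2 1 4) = (1 3)(6 7)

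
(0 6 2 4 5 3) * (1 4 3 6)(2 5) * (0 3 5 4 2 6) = (0 1 2 5)(4 6)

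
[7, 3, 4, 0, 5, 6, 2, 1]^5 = [7, 3, 4, 0, 5, 6, 2, 1]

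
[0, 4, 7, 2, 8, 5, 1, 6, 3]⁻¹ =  [0, 6, 3, 8, 1, 5, 7, 2, 4]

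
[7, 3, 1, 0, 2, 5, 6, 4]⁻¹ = [3, 2, 4, 1, 7, 5, 6, 0]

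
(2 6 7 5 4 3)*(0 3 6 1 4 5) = (0 3 2 1 4 6 7)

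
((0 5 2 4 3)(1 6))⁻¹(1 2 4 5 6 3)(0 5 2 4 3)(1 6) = (0 6 4 3 2 1)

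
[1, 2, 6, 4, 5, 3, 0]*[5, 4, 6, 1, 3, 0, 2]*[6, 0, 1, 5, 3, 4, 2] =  [3, 2, 1, 5, 6, 0, 4]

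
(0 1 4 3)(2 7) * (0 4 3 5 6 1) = (1 3 4 5 6)(2 7)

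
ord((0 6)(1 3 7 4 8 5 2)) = 14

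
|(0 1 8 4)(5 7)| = 4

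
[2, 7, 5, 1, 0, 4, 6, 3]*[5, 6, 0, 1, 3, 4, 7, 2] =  [0, 2, 4, 6, 5, 3, 7, 1]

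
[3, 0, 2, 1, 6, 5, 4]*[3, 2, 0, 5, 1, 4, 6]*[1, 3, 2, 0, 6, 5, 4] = [5, 0, 1, 2, 4, 6, 3]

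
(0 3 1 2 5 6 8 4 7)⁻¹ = (0 7 4 8 6 5 2 1 3)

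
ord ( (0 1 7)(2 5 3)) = 3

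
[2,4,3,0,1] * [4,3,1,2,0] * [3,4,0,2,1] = [4,3,0,1,2]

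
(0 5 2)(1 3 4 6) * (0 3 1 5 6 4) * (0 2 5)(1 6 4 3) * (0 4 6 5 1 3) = (0 6 4)(1 5)(2 3)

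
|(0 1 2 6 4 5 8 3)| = 8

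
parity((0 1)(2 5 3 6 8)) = odd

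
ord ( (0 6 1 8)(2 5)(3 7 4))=12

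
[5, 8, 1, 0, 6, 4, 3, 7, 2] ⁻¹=[3, 2, 8, 6, 5, 0, 4, 7, 1] 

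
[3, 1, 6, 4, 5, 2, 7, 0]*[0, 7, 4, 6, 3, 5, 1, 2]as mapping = [0→6, 1→7, 2→1, 3→3, 4→5, 5→4, 6→2, 7→0]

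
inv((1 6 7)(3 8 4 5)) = (1 7 6)(3 5 4 8)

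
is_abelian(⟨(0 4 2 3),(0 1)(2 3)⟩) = no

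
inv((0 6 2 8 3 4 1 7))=(0 7 1 4 3 8 2 6)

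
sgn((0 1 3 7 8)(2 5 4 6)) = -1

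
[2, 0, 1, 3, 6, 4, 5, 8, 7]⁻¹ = [1, 2, 0, 3, 5, 6, 4, 8, 7]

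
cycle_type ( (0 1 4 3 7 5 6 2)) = 8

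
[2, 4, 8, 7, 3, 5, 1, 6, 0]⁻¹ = [8, 6, 0, 4, 1, 5, 7, 3, 2]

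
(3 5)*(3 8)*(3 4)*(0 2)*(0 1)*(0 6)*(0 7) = (0 2 1 6 7)(3 5 8 4)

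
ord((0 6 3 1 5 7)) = 6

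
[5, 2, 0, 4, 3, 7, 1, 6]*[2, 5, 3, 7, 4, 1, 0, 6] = [1, 3, 2, 4, 7, 6, 5, 0]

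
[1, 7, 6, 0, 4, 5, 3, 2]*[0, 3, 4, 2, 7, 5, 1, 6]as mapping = [0→3, 1→6, 2→1, 3→0, 4→7, 5→5, 6→2, 7→4]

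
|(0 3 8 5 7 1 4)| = 7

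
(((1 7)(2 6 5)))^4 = (2 6 5)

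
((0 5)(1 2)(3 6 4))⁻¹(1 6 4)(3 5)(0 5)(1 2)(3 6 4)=(0 6)(2 4 3)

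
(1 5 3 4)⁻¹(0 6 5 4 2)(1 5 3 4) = (0 6 3 1 2)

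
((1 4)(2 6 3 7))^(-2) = (2 3)(6 7)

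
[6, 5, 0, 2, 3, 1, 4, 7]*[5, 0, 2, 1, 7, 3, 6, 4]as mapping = [0→6, 1→3, 2→5, 3→2, 4→1, 5→0, 6→7, 7→4]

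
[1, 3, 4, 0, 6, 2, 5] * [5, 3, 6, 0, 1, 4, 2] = [3, 0, 1, 5, 2, 6, 4]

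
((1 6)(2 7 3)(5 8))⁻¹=(1 6)(2 3 7)(5 8)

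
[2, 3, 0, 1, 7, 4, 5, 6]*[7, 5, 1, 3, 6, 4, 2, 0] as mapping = [0→1, 1→3, 2→7, 3→5, 4→0, 5→6, 6→4, 7→2] 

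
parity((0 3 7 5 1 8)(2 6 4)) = odd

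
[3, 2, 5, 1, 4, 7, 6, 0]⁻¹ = [7, 3, 1, 0, 4, 2, 6, 5]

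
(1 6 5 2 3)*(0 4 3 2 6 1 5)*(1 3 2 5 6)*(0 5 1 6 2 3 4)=(1 4 3 2)(5 6)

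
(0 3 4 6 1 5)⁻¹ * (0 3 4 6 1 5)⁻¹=(0 1 4)(3 5 6)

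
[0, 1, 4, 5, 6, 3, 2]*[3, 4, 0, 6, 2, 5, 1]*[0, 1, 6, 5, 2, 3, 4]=[5, 2, 6, 3, 1, 4, 0]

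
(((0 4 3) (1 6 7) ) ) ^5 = (0 3 4) (1 7 6) 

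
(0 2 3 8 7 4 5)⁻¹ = (0 5 4 7 8 3 2)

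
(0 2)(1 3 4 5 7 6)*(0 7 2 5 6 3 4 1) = (0 5 2 7 3 1 4 6)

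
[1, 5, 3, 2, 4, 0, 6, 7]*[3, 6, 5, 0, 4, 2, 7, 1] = [6, 2, 0, 5, 4, 3, 7, 1]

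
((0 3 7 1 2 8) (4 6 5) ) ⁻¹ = (0 8 2 1 7 3) (4 5 6) 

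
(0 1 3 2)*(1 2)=(0 2)(1 3)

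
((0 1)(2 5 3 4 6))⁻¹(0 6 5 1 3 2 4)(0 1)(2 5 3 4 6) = (0 4 5 6 1 2 3)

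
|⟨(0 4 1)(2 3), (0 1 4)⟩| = 6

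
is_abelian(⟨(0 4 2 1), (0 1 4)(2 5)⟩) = no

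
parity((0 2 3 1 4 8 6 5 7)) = even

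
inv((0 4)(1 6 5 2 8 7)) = (0 4)(1 7 8 2 5 6)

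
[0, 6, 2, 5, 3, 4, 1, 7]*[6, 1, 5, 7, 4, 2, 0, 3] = [6, 0, 5, 2, 7, 4, 1, 3]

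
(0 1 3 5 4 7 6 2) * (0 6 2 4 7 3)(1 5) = (0 5 7 2 6 4 3 1)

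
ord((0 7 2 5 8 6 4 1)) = 8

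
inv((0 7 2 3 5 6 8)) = (0 8 6 5 3 2 7)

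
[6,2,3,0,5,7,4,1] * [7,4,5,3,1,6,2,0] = [2,5,3,7,6,0,1,4]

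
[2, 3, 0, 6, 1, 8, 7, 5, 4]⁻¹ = [2, 4, 0, 1, 8, 7, 3, 6, 5]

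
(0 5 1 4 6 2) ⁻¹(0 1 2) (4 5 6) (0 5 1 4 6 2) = (0 5 4) (1 2 6) 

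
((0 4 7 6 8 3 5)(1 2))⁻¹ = (0 5 3 8 6 7 4)(1 2)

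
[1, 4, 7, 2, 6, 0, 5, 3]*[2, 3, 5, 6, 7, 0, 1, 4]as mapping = [0→3, 1→7, 2→4, 3→5, 4→1, 5→2, 6→0, 7→6]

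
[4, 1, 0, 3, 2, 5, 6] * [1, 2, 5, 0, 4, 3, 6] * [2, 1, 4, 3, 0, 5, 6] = [0, 4, 1, 2, 5, 3, 6]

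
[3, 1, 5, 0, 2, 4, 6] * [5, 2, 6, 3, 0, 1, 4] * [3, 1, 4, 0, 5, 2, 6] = [0, 4, 1, 2, 6, 3, 5]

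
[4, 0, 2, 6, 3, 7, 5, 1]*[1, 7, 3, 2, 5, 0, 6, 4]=[5, 1, 3, 6, 2, 4, 0, 7] 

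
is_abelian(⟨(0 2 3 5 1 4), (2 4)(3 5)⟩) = no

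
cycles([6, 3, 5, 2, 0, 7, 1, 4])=(0 6 1 3 2 5 7 4)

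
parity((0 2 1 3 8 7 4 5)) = odd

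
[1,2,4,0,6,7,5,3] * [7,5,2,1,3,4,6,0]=[5,2,3,7,6,0,4,1]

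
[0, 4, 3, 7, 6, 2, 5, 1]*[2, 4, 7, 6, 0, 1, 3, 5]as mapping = [0→2, 1→0, 2→6, 3→5, 4→3, 5→7, 6→1, 7→4]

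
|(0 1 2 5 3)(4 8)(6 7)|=10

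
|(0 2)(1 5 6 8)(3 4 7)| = 12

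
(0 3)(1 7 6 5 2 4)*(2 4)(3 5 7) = (0 5 4 1 3)(6 7)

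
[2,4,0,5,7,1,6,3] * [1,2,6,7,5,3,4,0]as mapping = [0→6,1→5,2→1,3→3,4→0,5→2,6→4,7→7]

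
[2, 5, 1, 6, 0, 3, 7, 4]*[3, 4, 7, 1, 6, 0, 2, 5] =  [7, 0, 4, 2, 3, 1, 5, 6]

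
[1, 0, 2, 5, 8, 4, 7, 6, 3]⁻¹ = [1, 0, 2, 8, 5, 3, 7, 6, 4]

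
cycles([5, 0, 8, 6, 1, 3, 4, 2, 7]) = (0 5 3 6 4 1)(2 8 7)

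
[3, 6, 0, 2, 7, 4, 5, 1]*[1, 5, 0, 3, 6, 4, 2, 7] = [3, 2, 1, 0, 7, 6, 4, 5]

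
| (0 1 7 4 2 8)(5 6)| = 6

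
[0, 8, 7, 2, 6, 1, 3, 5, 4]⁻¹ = [0, 5, 3, 6, 8, 7, 4, 2, 1]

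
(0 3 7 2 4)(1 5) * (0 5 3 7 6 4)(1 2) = (0 7 1 3 6 4 5 2)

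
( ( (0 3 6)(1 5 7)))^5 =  (0 6 3)(1 7 5)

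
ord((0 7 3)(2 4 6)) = 3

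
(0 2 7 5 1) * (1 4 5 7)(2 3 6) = (0 3 6 2 1)(4 5)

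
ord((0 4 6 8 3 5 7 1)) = 8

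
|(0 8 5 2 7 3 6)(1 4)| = 14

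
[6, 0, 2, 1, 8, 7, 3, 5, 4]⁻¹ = [1, 3, 2, 6, 8, 7, 0, 5, 4]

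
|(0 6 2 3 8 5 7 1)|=8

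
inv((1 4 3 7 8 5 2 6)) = (1 6 2 5 8 7 3 4)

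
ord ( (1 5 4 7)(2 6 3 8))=4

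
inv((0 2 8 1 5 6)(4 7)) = (0 6 5 1 8 2)(4 7)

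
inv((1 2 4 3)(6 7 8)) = (1 3 4 2)(6 8 7)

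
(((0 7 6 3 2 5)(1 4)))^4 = (0 2 6)(3 7 5)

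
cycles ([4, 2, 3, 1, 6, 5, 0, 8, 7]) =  (0 4 6)(1 2 3)(7 8)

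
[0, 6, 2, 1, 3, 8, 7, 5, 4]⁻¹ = [0, 3, 2, 4, 8, 7, 1, 6, 5]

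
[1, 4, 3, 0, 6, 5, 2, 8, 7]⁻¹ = [3, 0, 6, 2, 1, 5, 4, 8, 7]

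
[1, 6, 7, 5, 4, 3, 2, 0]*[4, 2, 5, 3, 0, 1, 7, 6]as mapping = [0→2, 1→7, 2→6, 3→1, 4→0, 5→3, 6→5, 7→4]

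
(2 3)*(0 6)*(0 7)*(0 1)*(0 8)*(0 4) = (0 6 7 1 8 4) (2 3) 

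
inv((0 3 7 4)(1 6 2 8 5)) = (0 4 7 3)(1 5 8 2 6)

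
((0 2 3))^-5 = (0 2 3)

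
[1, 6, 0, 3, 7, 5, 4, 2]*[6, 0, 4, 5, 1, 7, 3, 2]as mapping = [0→0, 1→3, 2→6, 3→5, 4→2, 5→7, 6→1, 7→4]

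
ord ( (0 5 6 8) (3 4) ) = 4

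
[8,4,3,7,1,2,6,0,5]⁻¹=[7,4,5,2,1,8,6,3,0]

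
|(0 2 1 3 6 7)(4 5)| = 6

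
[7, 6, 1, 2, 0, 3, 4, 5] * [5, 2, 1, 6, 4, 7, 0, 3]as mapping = [0→3, 1→0, 2→2, 3→1, 4→5, 5→6, 6→4, 7→7]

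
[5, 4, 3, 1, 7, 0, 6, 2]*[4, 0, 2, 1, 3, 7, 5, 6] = [7, 3, 1, 0, 6, 4, 5, 2] 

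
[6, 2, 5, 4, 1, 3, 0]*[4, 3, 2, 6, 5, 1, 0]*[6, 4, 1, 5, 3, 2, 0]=[6, 1, 4, 2, 5, 0, 3]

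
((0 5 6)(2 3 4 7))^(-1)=(0 6 5)(2 7 4 3)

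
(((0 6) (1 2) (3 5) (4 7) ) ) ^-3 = (0 6) (1 2) (3 5) (4 7) 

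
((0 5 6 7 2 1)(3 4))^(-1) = (0 1 2 7 6 5)(3 4)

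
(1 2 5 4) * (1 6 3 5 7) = (1 2 7)(3 5 4 6)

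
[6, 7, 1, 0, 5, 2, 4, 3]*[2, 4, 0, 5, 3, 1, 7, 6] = [7, 6, 4, 2, 1, 0, 3, 5] 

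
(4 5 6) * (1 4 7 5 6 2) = (1 4 6 7 5 2)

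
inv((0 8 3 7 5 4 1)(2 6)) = (0 1 4 5 7 3 8)(2 6)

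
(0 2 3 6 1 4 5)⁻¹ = (0 5 4 1 6 3 2)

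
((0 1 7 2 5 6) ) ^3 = (0 2) (1 5) (6 7) 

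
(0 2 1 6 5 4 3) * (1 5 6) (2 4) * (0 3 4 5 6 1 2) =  (0 5) (1 2 6) 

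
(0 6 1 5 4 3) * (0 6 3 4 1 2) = (0 3 6 2)(1 5)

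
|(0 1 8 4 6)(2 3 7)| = 15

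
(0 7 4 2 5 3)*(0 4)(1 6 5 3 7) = (0 1 6 5 7)(2 3 4)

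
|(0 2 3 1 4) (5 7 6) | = 15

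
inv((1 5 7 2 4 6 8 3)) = (1 3 8 6 4 2 7 5)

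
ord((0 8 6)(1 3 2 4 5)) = 15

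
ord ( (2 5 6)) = 3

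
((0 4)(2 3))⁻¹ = (0 4)(2 3)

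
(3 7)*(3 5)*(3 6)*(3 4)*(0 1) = (0 1)(3 7 5 6 4)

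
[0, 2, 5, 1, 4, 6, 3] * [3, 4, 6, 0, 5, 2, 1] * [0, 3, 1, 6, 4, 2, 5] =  [6, 5, 1, 4, 2, 3, 0]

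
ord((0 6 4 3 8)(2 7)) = 10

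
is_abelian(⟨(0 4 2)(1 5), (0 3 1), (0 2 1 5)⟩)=no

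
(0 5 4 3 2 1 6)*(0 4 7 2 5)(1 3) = (1 6 4)(2 3 5 7)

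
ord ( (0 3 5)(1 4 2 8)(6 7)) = 12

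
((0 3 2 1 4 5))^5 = (0 5 4 1 2 3)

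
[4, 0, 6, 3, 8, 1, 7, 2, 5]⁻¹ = [1, 5, 7, 3, 0, 8, 2, 6, 4]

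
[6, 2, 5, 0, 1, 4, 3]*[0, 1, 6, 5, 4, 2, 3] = [3, 6, 2, 0, 1, 4, 5]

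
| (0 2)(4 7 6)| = 6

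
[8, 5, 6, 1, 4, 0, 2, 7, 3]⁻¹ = [5, 3, 6, 8, 4, 1, 2, 7, 0]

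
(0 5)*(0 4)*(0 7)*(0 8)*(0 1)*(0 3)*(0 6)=(0 5 4 7 8 1 3 6)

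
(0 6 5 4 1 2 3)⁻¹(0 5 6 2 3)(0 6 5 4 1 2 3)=(0 6 4 5 3)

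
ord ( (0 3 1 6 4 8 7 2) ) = 8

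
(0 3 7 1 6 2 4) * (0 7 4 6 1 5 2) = (0 3 4 7 5 2 6)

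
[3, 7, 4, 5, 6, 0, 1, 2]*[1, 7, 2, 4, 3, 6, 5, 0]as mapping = [0→4, 1→0, 2→3, 3→6, 4→5, 5→1, 6→7, 7→2]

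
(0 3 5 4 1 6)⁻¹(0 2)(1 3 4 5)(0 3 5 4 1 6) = (1 4 6 5)(2 3)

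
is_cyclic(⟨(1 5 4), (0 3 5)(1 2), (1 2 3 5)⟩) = no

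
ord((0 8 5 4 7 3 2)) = 7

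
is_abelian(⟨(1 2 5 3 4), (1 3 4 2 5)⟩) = no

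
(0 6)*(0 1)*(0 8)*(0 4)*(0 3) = (0 6 1 8 4 3)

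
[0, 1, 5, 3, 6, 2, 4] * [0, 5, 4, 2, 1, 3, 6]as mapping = [0→0, 1→5, 2→3, 3→2, 4→6, 5→4, 6→1]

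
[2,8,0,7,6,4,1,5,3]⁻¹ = [2,6,0,8,5,7,4,3,1]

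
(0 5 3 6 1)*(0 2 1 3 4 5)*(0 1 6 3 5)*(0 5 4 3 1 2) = (0 2 6 4 5 3 1)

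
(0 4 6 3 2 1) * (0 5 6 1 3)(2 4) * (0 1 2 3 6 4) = (0 3)(1 5 4 2 6)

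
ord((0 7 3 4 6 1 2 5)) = 8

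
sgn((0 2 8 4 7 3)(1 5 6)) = -1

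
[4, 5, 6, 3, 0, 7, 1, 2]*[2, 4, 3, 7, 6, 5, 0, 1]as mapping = [0→6, 1→5, 2→0, 3→7, 4→2, 5→1, 6→4, 7→3]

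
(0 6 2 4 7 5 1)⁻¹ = (0 1 5 7 4 2 6)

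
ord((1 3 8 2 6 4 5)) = 7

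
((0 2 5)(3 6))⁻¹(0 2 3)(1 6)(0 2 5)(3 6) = (1 3)(2 5 6)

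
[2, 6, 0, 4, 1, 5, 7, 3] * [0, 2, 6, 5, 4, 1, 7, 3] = [6, 7, 0, 4, 2, 1, 3, 5]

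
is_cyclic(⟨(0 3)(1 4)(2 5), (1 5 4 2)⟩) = no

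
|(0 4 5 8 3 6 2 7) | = 8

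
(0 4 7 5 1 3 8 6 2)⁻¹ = (0 2 6 8 3 1 5 7 4)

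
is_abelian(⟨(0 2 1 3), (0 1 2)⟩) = no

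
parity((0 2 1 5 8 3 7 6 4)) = even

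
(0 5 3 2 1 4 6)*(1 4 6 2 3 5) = (0 1 6)(2 4)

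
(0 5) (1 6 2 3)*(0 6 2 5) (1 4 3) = (1 2) (3 4) (5 6) 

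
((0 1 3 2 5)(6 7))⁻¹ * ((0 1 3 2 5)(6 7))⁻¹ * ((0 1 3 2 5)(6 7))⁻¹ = (0 3 5 1 2)(6 7)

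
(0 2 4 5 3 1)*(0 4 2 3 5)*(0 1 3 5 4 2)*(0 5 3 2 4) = (0 3 2 5)(1 4)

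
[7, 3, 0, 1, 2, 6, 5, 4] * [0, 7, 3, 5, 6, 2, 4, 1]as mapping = [0→1, 1→5, 2→0, 3→7, 4→3, 5→4, 6→2, 7→6]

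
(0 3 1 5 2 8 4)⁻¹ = (0 4 8 2 5 1 3)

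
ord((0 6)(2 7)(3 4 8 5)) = 4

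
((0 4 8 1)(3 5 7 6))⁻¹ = (0 1 8 4)(3 6 7 5)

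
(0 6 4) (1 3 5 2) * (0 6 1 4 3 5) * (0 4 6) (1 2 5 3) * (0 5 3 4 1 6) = (0 2) (1 4 5 3) 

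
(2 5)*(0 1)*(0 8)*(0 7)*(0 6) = (0 1 8 7 6)(2 5)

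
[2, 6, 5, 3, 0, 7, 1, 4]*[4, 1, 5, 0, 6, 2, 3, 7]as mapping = [0→5, 1→3, 2→2, 3→0, 4→4, 5→7, 6→1, 7→6]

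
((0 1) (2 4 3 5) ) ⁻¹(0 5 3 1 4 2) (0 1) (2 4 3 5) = (0 3 4 1 2 5) 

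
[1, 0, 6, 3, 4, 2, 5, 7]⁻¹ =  [1, 0, 5, 3, 4, 6, 2, 7]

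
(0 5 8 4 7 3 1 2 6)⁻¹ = (0 6 2 1 3 7 4 8 5)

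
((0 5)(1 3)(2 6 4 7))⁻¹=(0 5)(1 3)(2 7 4 6)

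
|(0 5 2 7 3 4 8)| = 7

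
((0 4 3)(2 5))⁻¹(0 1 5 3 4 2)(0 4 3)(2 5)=(0 3 5 4 1 2)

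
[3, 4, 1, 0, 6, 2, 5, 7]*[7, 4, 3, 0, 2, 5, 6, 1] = [0, 2, 4, 7, 6, 3, 5, 1]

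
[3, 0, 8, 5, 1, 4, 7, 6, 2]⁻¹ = [1, 4, 8, 0, 5, 3, 7, 6, 2]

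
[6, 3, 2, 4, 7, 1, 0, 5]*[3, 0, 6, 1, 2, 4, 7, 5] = [7, 1, 6, 2, 5, 0, 3, 4]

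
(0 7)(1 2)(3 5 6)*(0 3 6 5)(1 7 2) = (0 2 7 3)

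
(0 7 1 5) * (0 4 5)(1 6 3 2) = (0 7 6 3 2 1)(4 5)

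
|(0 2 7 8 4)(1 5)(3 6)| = 10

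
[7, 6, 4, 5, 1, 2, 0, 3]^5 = [4, 5, 7, 6, 3, 0, 2, 1]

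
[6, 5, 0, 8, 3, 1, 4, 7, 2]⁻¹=[2, 5, 8, 4, 6, 1, 0, 7, 3]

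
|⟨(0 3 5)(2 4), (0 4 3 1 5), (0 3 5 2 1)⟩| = 720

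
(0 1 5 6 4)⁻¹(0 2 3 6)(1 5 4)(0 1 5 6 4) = (0 5 6)(1 2 3 4)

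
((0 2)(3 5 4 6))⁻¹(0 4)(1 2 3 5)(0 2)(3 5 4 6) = (0 5 4 1)(2 6)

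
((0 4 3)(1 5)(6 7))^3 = (1 5)(6 7)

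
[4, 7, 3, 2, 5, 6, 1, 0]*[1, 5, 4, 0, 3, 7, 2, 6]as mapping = [0→3, 1→6, 2→0, 3→4, 4→7, 5→2, 6→5, 7→1]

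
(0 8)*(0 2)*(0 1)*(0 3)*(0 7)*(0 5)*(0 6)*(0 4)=(0 8 2 1 3 7 5 6 4)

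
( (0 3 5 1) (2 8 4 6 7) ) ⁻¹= (0 1 5 3) (2 7 6 4 8) 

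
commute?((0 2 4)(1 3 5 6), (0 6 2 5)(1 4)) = no:(0 2 4)(1 3 5 6)*(0 6 2 5)(1 4) = (0 5 2 1 3)(4 6), (0 6 2 5)(1 4)*(0 2 4)(1 3 5 6) = (0 1)(2 6 4 3 5)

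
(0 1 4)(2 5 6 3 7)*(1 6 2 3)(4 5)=(0 6 1 5 2 4)(3 7)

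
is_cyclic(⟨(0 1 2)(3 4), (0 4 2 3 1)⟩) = no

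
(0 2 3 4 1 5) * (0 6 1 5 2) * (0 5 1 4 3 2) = (0 5 6 4 1)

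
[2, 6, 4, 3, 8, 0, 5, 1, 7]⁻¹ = [5, 7, 0, 3, 2, 6, 1, 8, 4]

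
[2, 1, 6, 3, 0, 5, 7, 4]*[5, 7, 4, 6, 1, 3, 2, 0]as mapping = [0→4, 1→7, 2→2, 3→6, 4→5, 5→3, 6→0, 7→1]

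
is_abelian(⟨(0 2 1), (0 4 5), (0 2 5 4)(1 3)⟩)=no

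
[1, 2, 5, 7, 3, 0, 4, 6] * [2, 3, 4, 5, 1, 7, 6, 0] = [3, 4, 7, 0, 5, 2, 1, 6]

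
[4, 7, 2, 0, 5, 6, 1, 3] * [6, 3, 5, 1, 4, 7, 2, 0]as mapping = [0→4, 1→0, 2→5, 3→6, 4→7, 5→2, 6→3, 7→1]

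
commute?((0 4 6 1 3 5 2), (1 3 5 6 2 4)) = no:(0 4 6 1 3 5 2) * (1 3 5 6 2 4) = (0 1 5 4 2)(3 6), (1 3 5 6 2 4) * (0 4 6 1 3 5 2) = (0 4 3 2 6)(1 5)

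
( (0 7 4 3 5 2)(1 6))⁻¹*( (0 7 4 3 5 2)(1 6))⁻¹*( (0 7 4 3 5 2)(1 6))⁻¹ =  (0 3)(1 6)(2 4)(5 7)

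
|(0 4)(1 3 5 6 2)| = 10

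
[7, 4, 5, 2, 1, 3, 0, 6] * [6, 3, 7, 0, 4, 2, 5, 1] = [1, 4, 2, 7, 3, 0, 6, 5]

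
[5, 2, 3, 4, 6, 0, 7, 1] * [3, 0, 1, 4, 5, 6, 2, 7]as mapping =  [0→6, 1→1, 2→4, 3→5, 4→2, 5→3, 6→7, 7→0]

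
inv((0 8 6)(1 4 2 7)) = (0 6 8)(1 7 2 4)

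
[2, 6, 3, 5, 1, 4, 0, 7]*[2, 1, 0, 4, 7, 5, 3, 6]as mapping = [0→0, 1→3, 2→4, 3→5, 4→1, 5→7, 6→2, 7→6]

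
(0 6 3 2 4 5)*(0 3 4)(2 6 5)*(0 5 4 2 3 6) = (0 4 3)(2 5 6)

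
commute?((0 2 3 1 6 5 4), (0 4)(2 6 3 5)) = no:(0 2 3 1 6 5 4) * (0 4)(2 6 3 5) = (0 6 2 5)(1 3), (0 4)(2 6 3 5) * (0 2 3 1 6 5 4) = (1 6)(2 5 3 4)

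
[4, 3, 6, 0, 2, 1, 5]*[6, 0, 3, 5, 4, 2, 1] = [4, 5, 1, 6, 3, 0, 2]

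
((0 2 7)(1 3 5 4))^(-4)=(0 7 2)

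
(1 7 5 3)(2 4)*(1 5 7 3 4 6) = (1 3 5 4 2 6)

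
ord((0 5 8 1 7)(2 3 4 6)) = 20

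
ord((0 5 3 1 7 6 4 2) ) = 8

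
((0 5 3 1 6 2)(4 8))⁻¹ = (0 2 6 1 3 5)(4 8)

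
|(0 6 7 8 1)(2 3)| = 10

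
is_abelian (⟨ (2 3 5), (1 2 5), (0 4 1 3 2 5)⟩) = no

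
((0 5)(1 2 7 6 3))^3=(0 5)(1 6 2 3 7)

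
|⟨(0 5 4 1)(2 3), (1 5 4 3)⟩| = 720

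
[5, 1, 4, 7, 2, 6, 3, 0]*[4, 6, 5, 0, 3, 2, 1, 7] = [2, 6, 3, 7, 5, 1, 0, 4]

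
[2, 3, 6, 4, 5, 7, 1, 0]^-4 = [3, 7, 4, 0, 2, 6, 5, 1]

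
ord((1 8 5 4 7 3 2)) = 7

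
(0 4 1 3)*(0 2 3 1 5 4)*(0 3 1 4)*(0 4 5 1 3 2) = (0 2 3)(1 5 4)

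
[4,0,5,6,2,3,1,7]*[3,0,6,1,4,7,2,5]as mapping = [0→4,1→3,2→7,3→2,4→6,5→1,6→0,7→5]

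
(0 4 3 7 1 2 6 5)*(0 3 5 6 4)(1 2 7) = (1 7 2 4 5 3)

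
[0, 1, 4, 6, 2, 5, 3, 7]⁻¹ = [0, 1, 4, 6, 2, 5, 3, 7]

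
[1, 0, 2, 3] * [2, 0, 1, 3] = [0, 2, 1, 3]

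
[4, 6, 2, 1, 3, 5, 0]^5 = [0, 1, 2, 3, 4, 5, 6]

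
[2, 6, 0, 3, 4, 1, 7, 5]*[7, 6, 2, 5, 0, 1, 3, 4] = [2, 3, 7, 5, 0, 6, 4, 1]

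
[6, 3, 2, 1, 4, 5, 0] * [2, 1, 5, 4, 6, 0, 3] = [3, 4, 5, 1, 6, 0, 2]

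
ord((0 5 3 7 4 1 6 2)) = 8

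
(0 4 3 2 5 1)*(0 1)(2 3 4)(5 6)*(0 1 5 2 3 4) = (0 3 4)(1 5)(2 6)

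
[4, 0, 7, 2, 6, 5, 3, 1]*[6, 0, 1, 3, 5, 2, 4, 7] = [5, 6, 7, 1, 4, 2, 3, 0]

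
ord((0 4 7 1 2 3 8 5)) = 8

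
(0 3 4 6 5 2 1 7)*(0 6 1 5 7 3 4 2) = (0 4 1 3 2 5)(6 7)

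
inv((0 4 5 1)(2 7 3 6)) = (0 1 5 4)(2 6 3 7)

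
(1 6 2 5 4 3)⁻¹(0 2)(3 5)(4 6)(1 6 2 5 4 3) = (0 5)(1 4)(2 3)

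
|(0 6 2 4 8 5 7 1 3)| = 9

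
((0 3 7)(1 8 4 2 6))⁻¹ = (0 7 3)(1 6 2 4 8)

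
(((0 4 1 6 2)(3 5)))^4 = (0 2 6 1 4)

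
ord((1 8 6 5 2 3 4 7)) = 8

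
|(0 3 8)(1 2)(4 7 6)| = 6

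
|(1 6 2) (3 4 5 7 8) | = 15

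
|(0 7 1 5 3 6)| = 6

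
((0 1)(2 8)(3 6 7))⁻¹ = (0 1)(2 8)(3 7 6)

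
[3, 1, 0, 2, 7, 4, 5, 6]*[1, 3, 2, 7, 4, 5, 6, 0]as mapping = [0→7, 1→3, 2→1, 3→2, 4→0, 5→4, 6→5, 7→6]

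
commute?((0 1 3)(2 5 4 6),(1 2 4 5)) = no:(0 1 3)(2 5 4 6)*(1 2 4 5) = (0 2 1 3)(4 6),(1 2 4 5)*(0 1 3)(2 5 4 6) = (0 1 5 3)(2 6)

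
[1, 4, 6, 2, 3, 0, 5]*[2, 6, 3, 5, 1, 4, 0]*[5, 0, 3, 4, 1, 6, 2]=[2, 0, 5, 4, 6, 3, 1]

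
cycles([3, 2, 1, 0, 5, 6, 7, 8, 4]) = (0 3)(1 2)(4 5 6 7 8)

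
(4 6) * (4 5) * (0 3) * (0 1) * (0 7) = (0 3 1 7)(4 6 5)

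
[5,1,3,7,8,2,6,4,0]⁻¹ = [8,1,5,2,7,0,6,3,4]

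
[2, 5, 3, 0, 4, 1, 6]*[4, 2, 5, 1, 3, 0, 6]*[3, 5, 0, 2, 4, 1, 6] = [1, 3, 5, 4, 2, 0, 6]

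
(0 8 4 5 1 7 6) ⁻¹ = (0 6 7 1 5 4 8) 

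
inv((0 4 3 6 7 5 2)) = (0 2 5 7 6 3 4)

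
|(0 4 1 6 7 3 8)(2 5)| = 14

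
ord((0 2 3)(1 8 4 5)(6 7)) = 12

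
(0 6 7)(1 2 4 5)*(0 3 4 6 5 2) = (0 5 1)(2 6 7 3 4)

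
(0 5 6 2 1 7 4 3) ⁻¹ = (0 3 4 7 1 2 6 5) 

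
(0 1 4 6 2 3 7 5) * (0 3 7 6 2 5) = (0 1 4 2 7) (3 6 5) 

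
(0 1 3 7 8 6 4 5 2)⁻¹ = (0 2 5 4 6 8 7 3 1)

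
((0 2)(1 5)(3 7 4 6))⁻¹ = (0 2)(1 5)(3 6 4 7)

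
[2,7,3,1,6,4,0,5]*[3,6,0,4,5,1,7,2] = [0,2,4,6,7,5,3,1]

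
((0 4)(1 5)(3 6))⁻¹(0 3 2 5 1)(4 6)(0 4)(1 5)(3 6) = (0 3)(1 5 4 6 2)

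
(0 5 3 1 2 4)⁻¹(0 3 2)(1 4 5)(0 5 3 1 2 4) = (0 3 2)(1 4 5)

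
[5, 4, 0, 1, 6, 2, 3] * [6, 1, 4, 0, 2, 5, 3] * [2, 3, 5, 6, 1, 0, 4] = [0, 5, 4, 3, 6, 1, 2]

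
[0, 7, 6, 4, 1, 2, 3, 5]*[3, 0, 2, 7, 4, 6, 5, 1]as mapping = [0→3, 1→1, 2→5, 3→4, 4→0, 5→2, 6→7, 7→6]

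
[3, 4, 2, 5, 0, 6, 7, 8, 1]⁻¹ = [4, 8, 2, 0, 1, 3, 5, 6, 7]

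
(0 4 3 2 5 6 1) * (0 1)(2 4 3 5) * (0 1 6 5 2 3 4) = (0 4 2 3)(1 6)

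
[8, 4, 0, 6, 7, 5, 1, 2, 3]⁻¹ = [2, 6, 7, 8, 1, 5, 3, 4, 0]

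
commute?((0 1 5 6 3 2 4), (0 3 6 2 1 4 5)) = no:(0 1 5 6 3 2 4)*(0 3 6 2 1 4 5) = (0 4 3 1)(2 5), (0 3 6 2 1 4 5)*(0 1 5 6 3 2 4) = (0 2 5 1)(4 6)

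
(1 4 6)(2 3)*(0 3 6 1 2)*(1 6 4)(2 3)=(0 2 4 6 3)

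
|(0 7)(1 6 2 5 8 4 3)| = 14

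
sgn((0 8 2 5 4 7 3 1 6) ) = 1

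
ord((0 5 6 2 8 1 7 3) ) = 8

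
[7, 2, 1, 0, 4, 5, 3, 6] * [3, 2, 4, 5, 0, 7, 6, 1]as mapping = [0→1, 1→4, 2→2, 3→3, 4→0, 5→7, 6→5, 7→6]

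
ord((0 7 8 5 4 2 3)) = 7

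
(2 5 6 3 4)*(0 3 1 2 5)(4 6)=(0 3 6 1 2)(4 5)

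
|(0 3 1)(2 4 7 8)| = 12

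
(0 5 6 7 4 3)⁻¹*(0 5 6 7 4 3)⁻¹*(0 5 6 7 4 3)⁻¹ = (0 7)(3 6)(4 5)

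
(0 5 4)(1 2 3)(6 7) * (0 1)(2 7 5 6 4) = (0 6 5 2 3)(1 7 4)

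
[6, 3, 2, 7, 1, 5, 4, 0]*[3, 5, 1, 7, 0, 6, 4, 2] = [4, 7, 1, 2, 5, 6, 0, 3]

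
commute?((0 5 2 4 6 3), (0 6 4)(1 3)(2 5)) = no:(0 5 2 4 6 3)*(0 6 4)(1 3)(2 5) = (0 2)(1 3 6), (0 6 4)(1 3)(2 5)*(0 5 2 4 6 3) = (0 3 1)(4 5)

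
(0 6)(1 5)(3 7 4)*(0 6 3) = (0 3 7 4)(1 5)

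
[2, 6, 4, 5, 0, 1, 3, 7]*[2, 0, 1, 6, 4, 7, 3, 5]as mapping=[0→1, 1→3, 2→4, 3→7, 4→2, 5→0, 6→6, 7→5]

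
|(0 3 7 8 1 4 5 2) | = 8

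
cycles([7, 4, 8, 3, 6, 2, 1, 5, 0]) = (0 7 5 2 8)(1 4 6)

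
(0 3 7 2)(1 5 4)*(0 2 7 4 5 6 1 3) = (1 6)(3 4)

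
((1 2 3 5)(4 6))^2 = (1 3)(2 5)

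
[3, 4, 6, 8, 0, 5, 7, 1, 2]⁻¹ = [4, 7, 8, 0, 1, 5, 2, 6, 3]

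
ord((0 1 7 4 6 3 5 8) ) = 8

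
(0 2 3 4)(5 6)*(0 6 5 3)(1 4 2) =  (0 1 4 6 3 2)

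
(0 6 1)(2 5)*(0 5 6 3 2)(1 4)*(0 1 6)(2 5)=(0 3 5 1 2)(4 6)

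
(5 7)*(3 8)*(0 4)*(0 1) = (0 4 1)(3 8)(5 7)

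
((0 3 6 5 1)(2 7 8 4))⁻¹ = (0 1 5 6 3)(2 4 8 7)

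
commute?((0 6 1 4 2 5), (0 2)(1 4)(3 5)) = no:(0 6 1 4 2 5) * (0 2)(1 4)(3 5) = (0 6 4)(2 3 5), (0 2)(1 4)(3 5) * (0 6 1 4 2 5) = (0 5 3)(1 2 6)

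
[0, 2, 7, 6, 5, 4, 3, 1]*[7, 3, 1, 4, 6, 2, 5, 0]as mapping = [0→7, 1→1, 2→0, 3→5, 4→2, 5→6, 6→4, 7→3]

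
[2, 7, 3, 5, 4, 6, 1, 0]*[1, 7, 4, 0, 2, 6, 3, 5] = [4, 5, 0, 6, 2, 3, 7, 1]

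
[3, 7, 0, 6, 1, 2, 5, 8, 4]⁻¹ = [2, 4, 5, 0, 8, 6, 3, 1, 7]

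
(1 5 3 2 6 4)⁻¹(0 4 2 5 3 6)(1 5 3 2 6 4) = (0 1 6 3 2 4)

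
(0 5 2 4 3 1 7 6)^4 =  (0 3)(1 5)(2 7)(4 6)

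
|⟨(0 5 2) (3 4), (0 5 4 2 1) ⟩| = 720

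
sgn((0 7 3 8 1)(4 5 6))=1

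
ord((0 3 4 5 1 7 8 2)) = 8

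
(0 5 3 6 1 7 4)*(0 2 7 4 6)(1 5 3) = (0 3)(1 4 2 7 6 5)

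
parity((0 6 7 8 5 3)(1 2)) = even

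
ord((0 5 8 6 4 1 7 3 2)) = 9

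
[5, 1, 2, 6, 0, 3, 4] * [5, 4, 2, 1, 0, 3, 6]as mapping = [0→3, 1→4, 2→2, 3→6, 4→5, 5→1, 6→0]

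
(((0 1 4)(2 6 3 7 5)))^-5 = (0 1 4)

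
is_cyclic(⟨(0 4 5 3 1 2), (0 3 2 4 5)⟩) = no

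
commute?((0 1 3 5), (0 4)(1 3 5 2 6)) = no:(0 1 3 5)*(0 4)(1 3 5 2 6) = (0 3 2 6 1 5 4), (0 4)(1 3 5 2 6)*(0 1 3 5) = (0 4 1 5 2 6 3)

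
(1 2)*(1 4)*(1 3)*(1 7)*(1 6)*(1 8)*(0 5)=(0 5)(1 2 4 3 7 6 8)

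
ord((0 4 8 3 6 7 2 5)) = 8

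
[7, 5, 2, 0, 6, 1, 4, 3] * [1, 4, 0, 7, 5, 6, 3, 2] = [2, 6, 0, 1, 3, 4, 5, 7]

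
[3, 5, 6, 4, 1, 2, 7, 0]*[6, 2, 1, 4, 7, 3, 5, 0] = [4, 3, 5, 7, 2, 1, 0, 6]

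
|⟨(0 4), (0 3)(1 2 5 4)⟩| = 72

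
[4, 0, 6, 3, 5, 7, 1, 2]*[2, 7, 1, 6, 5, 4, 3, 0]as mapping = [0→5, 1→2, 2→3, 3→6, 4→4, 5→0, 6→7, 7→1]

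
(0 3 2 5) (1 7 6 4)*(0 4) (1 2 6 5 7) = (0 3 6) (2 7 5 4) 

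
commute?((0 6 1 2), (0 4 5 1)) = no:(0 6 1 2) * (0 4 5 1) = (0 6)(1 2 4 5), (0 4 5 1) * (0 6 1 2) = (0 4 5 2)(1 6)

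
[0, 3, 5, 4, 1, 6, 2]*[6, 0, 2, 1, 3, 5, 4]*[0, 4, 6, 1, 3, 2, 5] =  [5, 4, 2, 1, 0, 3, 6]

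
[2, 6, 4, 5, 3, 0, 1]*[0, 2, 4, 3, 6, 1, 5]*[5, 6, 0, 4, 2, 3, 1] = [2, 3, 1, 6, 4, 5, 0]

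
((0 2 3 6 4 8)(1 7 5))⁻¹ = (0 8 4 6 3 2)(1 5 7)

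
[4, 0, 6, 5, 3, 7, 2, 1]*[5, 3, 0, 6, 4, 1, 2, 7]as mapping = [0→4, 1→5, 2→2, 3→1, 4→6, 5→7, 6→0, 7→3]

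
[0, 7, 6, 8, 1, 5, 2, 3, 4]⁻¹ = [0, 4, 6, 7, 8, 5, 2, 1, 3]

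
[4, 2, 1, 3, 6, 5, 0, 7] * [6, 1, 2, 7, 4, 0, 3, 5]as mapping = [0→4, 1→2, 2→1, 3→7, 4→3, 5→0, 6→6, 7→5]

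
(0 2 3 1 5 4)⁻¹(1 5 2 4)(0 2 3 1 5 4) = (0 5 4 3)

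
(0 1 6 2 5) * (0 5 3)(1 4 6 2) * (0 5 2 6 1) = (0 4 1 6)(2 3 5)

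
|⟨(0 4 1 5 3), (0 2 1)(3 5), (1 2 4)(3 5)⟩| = 720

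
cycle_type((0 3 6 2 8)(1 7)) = 2.5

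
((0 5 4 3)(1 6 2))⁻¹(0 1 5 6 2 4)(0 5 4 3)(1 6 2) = (1 3 5 6 4 2)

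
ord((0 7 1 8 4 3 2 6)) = 8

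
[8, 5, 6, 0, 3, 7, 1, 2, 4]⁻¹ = [3, 6, 7, 4, 8, 1, 2, 5, 0]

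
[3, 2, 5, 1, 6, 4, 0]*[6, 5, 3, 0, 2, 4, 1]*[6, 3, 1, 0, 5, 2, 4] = [6, 0, 5, 2, 3, 1, 4]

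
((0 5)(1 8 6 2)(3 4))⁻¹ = (0 5)(1 2 6 8)(3 4)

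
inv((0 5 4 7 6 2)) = (0 2 6 7 4 5)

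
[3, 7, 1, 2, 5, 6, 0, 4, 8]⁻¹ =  [6, 2, 3, 0, 7, 4, 5, 1, 8]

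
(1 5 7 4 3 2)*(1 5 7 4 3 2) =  (1 7 3)(2 5 4)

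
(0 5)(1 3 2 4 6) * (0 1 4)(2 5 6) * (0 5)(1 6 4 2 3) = (0 4 3)(2 5 6)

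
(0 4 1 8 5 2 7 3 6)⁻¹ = (0 6 3 7 2 5 8 1 4)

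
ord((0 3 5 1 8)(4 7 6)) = 15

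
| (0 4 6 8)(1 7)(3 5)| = 4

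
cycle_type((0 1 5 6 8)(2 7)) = 2.5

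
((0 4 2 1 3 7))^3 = (0 1)(2 7)(3 4)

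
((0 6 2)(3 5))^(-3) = (3 5)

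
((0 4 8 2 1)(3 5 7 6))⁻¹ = (0 1 2 8 4)(3 6 7 5)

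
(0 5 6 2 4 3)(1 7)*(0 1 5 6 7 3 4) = (0 6 2)(1 3)(5 7)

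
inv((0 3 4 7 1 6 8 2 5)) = (0 5 2 8 6 1 7 4 3)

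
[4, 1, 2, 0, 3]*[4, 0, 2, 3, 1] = [1, 0, 2, 4, 3]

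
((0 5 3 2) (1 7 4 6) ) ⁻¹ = (0 2 3 5) (1 6 4 7) 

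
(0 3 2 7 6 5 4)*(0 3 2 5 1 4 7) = (0 2)(1 4 3 5 7 6)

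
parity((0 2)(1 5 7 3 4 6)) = even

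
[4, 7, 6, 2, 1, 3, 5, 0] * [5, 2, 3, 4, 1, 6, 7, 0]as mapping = [0→1, 1→0, 2→7, 3→3, 4→2, 5→4, 6→6, 7→5]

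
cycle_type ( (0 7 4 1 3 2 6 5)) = 8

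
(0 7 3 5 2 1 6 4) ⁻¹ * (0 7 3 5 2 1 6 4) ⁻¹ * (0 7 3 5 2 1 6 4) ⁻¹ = (0 1 3 4 2 7 6 5) 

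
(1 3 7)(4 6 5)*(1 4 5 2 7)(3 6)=(1 6 2 7 4 3)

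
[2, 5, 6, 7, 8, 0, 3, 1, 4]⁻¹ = [5, 7, 0, 6, 8, 1, 2, 3, 4]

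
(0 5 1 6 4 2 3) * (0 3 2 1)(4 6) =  (0 5)(1 4)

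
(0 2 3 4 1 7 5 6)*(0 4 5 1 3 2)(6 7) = (1 6 4 3 5 7)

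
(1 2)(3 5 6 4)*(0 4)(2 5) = (0 4 3 2 1 5 6)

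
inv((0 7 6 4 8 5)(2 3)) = (0 5 8 4 6 7)(2 3)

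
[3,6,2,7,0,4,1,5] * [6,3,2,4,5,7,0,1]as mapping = [0→4,1→0,2→2,3→1,4→6,5→5,6→3,7→7]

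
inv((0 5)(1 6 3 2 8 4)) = (0 5)(1 4 8 2 3 6)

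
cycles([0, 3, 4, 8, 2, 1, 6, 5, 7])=(1 3 8 7 5)(2 4)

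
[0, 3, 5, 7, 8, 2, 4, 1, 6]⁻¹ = [0, 7, 5, 1, 6, 2, 8, 3, 4]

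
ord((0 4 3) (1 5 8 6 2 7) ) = 6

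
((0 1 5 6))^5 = (0 1 5 6)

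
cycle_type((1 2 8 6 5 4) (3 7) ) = 2.6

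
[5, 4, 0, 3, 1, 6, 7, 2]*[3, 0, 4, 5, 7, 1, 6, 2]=[1, 7, 3, 5, 0, 6, 2, 4]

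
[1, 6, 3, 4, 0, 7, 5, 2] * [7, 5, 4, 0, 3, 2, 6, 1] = [5, 6, 0, 3, 7, 1, 2, 4]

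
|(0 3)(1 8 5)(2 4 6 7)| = 12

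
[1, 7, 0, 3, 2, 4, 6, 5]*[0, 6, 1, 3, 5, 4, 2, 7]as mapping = [0→6, 1→7, 2→0, 3→3, 4→1, 5→5, 6→2, 7→4]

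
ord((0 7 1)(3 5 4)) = 3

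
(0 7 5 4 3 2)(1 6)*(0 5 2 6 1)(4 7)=(0 4 3 6)(2 5 7)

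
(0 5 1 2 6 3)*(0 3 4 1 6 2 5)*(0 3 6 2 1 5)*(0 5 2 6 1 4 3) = (1 5 6 3)(2 4)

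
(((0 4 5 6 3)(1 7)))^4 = (0 3 6 5 4)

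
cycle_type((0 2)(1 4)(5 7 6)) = 2^2.3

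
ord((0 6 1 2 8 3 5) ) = 7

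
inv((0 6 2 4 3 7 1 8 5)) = (0 5 8 1 7 3 4 2 6)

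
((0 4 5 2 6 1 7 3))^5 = (0 1 5 3 6 4 7 2)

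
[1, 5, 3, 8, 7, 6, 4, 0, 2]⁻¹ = [7, 0, 8, 2, 6, 1, 5, 4, 3]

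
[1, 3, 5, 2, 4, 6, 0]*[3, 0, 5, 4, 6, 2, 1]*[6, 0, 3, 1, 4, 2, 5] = [6, 4, 3, 2, 5, 0, 1]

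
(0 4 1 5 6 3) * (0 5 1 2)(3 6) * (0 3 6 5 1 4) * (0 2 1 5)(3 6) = (0 2 6)(1 4)(3 5)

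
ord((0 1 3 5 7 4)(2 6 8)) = 6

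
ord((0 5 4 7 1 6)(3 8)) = 6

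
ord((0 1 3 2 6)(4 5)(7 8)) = 10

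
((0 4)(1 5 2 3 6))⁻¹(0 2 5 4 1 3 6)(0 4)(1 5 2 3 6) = (0 5 6 1 4 3 2)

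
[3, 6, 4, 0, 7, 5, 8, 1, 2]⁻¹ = [3, 7, 8, 0, 2, 5, 1, 4, 6]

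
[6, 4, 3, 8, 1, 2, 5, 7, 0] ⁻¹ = [8, 4, 5, 2, 1, 6, 0, 7, 3] 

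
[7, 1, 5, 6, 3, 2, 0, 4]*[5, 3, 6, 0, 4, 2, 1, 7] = [7, 3, 2, 1, 0, 6, 5, 4]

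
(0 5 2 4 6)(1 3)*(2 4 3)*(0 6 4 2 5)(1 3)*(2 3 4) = (1 5 3 4 2)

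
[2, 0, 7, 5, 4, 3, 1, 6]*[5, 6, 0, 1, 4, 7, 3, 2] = [0, 5, 2, 7, 4, 1, 6, 3]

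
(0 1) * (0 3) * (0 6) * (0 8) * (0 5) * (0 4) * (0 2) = (0 1 3 6 8 5 4 2)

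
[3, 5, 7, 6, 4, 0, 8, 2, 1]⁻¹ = [5, 8, 7, 0, 4, 1, 3, 2, 6]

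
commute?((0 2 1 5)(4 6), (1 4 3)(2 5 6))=no:(0 2 1 5)(4 6)*(1 4 3)(2 5 6)=(0 5)(1 6 3)(2 4), (1 4 3)(2 5 6)*(0 2 1 5)(4 6)=(0 2)(1 6)(3 5 4)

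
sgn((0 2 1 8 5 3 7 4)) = -1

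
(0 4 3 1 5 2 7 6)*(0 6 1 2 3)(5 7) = (0 4)(1 7)(2 5 3)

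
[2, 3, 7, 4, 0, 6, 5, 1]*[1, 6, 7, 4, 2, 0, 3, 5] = [7, 4, 5, 2, 1, 3, 0, 6]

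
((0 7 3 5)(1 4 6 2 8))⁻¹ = (0 5 3 7)(1 8 2 6 4)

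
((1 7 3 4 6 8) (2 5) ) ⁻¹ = (1 8 6 4 3 7) (2 5) 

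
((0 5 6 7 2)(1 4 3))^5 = (1 3 4)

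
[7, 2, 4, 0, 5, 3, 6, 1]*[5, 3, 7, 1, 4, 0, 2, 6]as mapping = [0→6, 1→7, 2→4, 3→5, 4→0, 5→1, 6→2, 7→3]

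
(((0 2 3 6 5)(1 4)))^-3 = (0 3 5 2 6)(1 4)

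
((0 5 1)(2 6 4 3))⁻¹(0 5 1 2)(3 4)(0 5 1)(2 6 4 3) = (0 6 5 1)(2 3)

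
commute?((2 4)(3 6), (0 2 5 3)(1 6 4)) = no:(2 4)(3 6) * (0 2 5 3)(1 6 4) = (0 2 1 6)(3 4 5), (0 2 5 3)(1 6 4) * (2 4)(3 6) = (0 4 1 3)(2 5 6)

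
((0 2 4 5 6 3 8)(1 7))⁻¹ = (0 8 3 6 5 4 2)(1 7)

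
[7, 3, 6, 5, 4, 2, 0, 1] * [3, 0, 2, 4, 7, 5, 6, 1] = [1, 4, 6, 5, 7, 2, 3, 0]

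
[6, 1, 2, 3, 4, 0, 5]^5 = [5, 1, 2, 3, 4, 6, 0]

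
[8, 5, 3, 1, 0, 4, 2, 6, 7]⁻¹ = [4, 3, 6, 2, 5, 1, 7, 8, 0]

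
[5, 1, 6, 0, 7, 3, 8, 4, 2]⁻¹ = [3, 1, 8, 5, 7, 0, 2, 4, 6]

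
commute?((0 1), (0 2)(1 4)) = no:(0 1)*(0 2)(1 4) = (0 4 1 2), (0 2)(1 4)*(0 1) = (0 2 1 4)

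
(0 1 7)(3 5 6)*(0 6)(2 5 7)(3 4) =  (0 1 2 5)(3 7 6 4)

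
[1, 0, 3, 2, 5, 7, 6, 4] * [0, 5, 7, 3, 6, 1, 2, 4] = [5, 0, 3, 7, 1, 4, 2, 6]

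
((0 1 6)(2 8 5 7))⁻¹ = (0 6 1)(2 7 5 8)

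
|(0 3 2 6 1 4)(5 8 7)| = 6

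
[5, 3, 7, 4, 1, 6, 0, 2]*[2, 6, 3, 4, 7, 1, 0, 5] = [1, 4, 5, 7, 6, 0, 2, 3]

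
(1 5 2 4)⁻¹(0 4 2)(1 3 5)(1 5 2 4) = (0 1 4)(2 5 3)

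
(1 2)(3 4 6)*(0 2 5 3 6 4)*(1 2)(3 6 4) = (0 1 5 6 4 3)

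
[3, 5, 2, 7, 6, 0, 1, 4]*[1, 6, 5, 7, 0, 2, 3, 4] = [7, 2, 5, 4, 3, 1, 6, 0]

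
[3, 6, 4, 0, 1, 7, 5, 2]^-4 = [0, 5, 1, 3, 6, 2, 7, 4]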